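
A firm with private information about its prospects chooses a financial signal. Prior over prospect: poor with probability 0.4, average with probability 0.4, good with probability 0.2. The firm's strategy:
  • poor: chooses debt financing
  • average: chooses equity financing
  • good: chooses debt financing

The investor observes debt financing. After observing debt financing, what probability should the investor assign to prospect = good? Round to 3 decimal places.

0.333

P(debt financing) = 0.4·1 + 0.4·0 + 0.2·1 = 0.6
P(good | debt financing) = (0.2·1) / 0.6 = 0.2 / 0.6 = 0.333333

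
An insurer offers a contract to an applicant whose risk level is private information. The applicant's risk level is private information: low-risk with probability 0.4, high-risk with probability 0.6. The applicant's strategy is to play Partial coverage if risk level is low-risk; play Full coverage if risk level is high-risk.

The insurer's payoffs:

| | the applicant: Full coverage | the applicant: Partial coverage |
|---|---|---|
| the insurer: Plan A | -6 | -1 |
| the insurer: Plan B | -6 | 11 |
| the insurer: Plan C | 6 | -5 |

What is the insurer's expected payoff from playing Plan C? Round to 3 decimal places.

Take the expectation over the applicant's risk level, weighting each type's action by its prior probability.
E[Plan C] = 0.4·(-5) + 0.6·6 = (-2) + 3.6 = 1.6

1.600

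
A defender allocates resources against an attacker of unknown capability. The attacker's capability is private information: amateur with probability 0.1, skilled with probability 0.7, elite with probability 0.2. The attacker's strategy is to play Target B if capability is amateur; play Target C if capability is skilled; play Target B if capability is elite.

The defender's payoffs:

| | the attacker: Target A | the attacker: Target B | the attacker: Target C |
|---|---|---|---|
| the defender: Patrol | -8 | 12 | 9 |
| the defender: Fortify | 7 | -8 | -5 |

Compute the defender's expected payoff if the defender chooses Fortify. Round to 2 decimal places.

-5.90

Take the expectation over the attacker's capability, weighting each type's action by its prior probability.
E[Fortify] = 0.1·(-8) + 0.7·(-5) + 0.2·(-8) = (-0.8) + (-3.5) + (-1.6) = -5.9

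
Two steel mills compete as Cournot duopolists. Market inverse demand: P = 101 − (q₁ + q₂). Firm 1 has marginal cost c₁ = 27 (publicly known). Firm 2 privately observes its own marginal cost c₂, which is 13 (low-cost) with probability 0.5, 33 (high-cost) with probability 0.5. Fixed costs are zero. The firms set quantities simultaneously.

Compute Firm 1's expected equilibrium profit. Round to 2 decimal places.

Type-c best response for Firm 2: q₂(c) = (101 − c)/2 − q₁/2.
Firm 1 maximizes expected profit; its first-order condition is 101 − 2q₁ − E[q₂] − 27 = 0.
Substituting E[q₂] and solving: E[c₂] = 23, so q₁ = (101 − 2·27 + 23)/3 = 23.3333.
E[P] = 101 − (q₁ + E[q₂]) = 50.3333; Firm 1's expected profit = (E[P] − 27)·q₁ = (50.3333 − 27)·23.3333 = 544.444.

544.44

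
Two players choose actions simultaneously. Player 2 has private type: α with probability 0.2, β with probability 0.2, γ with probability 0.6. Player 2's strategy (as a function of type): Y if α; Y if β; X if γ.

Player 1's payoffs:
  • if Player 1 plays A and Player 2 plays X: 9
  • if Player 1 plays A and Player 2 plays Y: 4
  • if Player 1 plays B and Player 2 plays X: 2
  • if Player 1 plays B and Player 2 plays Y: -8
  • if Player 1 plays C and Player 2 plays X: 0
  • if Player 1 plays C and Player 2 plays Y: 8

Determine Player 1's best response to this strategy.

E[A] = 0.2·(4) + 0.2·(4) + 0.6·(9) = 7
E[B] = 0.2·(-8) + 0.2·(-8) + 0.6·(2) = -2
E[C] = 0.2·(8) + 0.2·(8) + 0.6·(0) = 3.2
Best response: A (7 is the largest).

A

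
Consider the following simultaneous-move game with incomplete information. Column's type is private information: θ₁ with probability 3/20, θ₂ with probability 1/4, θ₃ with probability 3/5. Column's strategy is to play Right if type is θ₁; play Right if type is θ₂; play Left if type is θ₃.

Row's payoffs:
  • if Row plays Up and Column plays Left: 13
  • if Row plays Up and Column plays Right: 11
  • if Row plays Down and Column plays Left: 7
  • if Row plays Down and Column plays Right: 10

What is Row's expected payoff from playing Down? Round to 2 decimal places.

Take the expectation over Column's type, weighting each type's action by its prior probability.
E[Down] = 3/20·10 + 1/4·10 + 3/5·7 = 3/2 + 5/2 + 21/5 = 41/5

8.20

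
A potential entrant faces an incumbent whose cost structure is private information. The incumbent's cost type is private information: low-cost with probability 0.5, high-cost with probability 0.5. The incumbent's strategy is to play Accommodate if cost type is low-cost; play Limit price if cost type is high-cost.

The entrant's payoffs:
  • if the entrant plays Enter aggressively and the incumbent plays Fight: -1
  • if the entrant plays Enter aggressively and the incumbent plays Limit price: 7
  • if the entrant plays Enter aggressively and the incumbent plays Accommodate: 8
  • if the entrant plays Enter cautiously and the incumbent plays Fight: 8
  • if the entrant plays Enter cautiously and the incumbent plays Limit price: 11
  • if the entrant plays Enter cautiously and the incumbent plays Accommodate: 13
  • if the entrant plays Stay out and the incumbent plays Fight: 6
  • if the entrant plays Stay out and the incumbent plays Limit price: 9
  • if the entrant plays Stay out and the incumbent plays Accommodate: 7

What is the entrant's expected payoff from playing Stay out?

8

E[Stay out] = 0.5·7 + 0.5·9 = 3.5 + 4.5 = 8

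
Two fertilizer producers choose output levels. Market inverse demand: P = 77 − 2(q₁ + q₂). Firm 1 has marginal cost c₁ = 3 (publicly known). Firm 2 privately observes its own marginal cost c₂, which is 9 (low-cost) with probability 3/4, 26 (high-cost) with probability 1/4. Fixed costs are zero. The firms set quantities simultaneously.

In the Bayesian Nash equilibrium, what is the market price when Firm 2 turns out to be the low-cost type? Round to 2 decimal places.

28.96

Each type of Firm 2 best-responds to q₁; Firm 1 best-responds to the expected q₂ over Firm 2's types.
Firm 2 with cost c maximizes (77 − 2(q₁+q₂) − c)·q₂, giving q₂(c) = (77 − c − 2q₁)/4.
E[c₂] = 3/4·9 + 1/4·26 = 13.25
Firm 1's FOC against E[q₂] yields q₁ = (77 − 2·3 + E[c₂])/6 = (77 − 6 + 13.25)/6 = 14.0417.
q₂(low-cost) = 9.97917, so P = 77 − 2·(14.0417 + 9.97917) = 28.9583.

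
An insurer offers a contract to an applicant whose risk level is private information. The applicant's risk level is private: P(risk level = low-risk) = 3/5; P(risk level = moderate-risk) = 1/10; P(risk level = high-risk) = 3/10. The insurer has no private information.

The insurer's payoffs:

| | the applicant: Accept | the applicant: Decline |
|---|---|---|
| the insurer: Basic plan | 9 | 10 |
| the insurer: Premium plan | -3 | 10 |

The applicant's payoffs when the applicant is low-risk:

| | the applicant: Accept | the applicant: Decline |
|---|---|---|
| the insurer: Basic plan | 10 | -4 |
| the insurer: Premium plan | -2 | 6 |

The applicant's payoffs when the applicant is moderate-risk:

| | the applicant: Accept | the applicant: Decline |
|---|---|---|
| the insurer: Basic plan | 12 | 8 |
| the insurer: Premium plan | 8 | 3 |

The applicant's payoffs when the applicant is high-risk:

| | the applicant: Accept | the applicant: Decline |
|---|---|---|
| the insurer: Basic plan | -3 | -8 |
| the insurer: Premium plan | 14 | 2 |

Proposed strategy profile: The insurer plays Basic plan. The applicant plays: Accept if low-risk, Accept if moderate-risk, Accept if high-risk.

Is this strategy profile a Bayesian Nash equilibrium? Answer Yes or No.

The insurer plays Basic plan: E[Basic plan] = 3/5·(9) + 1/10·(9) + 3/10·(9) = 9; E[Premium plan] = -3. Best-responding. ✓
The applicant (risk level low-risk), facing Basic plan: Accept gives 10, Decline gives -4. Proposed Accept is best. ✓
The applicant (risk level moderate-risk), facing Basic plan: Accept gives 12, Decline gives 8. Proposed Accept is best. ✓
The applicant (risk level high-risk), facing Basic plan: Accept gives -3, Decline gives -8. Proposed Accept is best. ✓

Yes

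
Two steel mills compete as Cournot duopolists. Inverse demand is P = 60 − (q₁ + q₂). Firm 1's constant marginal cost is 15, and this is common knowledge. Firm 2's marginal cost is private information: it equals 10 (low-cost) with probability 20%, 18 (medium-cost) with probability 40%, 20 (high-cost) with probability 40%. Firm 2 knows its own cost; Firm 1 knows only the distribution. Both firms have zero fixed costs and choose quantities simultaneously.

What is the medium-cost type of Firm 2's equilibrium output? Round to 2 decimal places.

13.13

Firm 2 with cost c maximizes (60 − (q₁+q₂) − c)·q₂, giving q₂(c) = (60 − c − q₁)/2.
E[c₂] = 0.2·10 + 0.4·18 + 0.4·20 = 17.2
Firm 1's FOC against E[q₂] yields q₁ = (60 − 2·15 + E[c₂])/3 = (60 − 30 + 17.2)/3 = 15.7333.
q₂(medium-cost) = (60 − 18 − 15.7333)/2 = 13.1333.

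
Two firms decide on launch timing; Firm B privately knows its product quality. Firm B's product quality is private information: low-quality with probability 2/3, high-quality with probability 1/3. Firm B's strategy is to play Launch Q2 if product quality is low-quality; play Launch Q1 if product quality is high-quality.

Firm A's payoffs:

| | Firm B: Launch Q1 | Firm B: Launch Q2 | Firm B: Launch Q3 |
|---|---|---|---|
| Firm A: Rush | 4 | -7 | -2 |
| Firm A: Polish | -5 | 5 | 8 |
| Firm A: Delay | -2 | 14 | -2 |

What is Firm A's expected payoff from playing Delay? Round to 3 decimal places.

8.667

E[Delay] = 2/3·14 + 1/3·(-2) = 28/3 + (-2/3) = 26/3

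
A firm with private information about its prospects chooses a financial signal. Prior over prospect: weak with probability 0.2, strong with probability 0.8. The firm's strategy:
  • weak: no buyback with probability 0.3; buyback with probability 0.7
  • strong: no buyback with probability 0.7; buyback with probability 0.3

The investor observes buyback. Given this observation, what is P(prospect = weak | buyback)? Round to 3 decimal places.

Apply Bayes' rule using the sender's strategy as the likelihood.
P(buyback) = 0.2·0.7 + 0.8·0.3 = 0.38
P(weak | buyback) = (0.2·0.7) / 0.38 = 0.14 / 0.38 = 0.368421

0.368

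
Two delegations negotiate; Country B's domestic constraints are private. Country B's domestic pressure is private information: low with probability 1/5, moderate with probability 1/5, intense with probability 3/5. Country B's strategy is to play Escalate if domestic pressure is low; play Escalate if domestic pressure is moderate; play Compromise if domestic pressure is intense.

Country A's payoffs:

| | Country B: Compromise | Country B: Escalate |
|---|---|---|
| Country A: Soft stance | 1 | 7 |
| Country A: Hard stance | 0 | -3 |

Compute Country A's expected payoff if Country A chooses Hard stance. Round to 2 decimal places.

-1.20

E[Hard stance] = 1/5·(-3) + 1/5·(-3) + 3/5·0 = (-3/5) + (-3/5) + 0 = -6/5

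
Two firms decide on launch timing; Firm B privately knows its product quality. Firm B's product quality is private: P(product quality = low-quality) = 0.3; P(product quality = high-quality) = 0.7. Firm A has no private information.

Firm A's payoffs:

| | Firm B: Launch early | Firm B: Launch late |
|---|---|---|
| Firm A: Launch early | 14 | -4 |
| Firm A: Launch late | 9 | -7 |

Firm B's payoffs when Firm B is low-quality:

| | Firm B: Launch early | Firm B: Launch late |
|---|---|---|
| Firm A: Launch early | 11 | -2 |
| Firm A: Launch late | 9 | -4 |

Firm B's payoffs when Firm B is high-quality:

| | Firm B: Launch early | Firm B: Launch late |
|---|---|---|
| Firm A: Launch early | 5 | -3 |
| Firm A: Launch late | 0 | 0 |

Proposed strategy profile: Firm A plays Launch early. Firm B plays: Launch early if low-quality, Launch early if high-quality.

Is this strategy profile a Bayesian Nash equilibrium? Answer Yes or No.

Firm A plays Launch early: E[Launch early] = 0.3·(14) + 0.7·(14) = 14; E[Launch late] = 9. Best-responding. ✓
Firm B (product quality low-quality), facing Launch early: Launch early gives 11, Launch late gives -2. Proposed Launch early is best. ✓
Firm B (product quality high-quality), facing Launch early: Launch early gives 5, Launch late gives -3. Proposed Launch early is best. ✓

Yes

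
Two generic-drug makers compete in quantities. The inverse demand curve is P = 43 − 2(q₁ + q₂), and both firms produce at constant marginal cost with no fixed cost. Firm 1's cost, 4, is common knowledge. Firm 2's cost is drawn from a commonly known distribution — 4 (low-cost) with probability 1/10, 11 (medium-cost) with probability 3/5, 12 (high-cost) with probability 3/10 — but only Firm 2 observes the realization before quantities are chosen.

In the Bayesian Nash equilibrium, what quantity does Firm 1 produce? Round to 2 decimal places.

7.60

Each type of Firm 2 best-responds to q₁; Firm 1 best-responds to the expected q₂ over Firm 2's types.
Firm 2 with cost c maximizes (43 − 2(q₁+q₂) − c)·q₂, giving q₂(c) = (43 − c − 2q₁)/4.
E[c₂] = 1/10·4 + 3/5·11 + 3/10·12 = 10.6
Firm 1's FOC against E[q₂] yields q₁ = (43 − 2·4 + E[c₂])/6 = (43 − 8 + 10.6)/6 = 7.6.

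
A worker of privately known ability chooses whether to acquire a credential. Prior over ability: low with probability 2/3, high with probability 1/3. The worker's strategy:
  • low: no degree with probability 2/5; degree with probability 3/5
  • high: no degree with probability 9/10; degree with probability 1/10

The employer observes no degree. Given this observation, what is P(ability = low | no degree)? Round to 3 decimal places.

P(no degree) = (2/3)·(2/5) + (1/3)·(9/10) = 17/30
P(low | no degree) = ((2/3)·(2/5)) / (17/30) = (4/15) / (17/30) = 8/17

0.471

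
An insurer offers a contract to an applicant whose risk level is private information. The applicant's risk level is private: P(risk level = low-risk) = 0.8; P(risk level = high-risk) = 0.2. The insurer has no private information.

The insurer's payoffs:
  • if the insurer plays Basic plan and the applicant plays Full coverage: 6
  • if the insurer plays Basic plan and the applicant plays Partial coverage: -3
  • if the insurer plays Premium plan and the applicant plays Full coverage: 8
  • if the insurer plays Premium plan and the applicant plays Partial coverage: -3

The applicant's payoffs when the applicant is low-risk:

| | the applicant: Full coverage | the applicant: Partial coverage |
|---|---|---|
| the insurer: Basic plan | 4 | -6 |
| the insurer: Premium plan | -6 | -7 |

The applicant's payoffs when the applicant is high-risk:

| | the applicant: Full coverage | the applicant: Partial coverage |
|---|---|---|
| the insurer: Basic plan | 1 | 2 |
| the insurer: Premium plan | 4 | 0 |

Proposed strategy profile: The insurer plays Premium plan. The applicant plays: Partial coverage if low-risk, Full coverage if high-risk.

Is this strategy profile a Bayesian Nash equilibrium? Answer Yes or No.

No

A profile is a BNE iff every type of every player is best-responding given beliefs about the other side.
The insurer plays Premium plan: E[Premium plan] = 0.8·(-3) + 0.2·(8) = -0.8; E[Basic plan] = -1.2. Best-responding. ✓
The applicant (risk level low-risk), facing Premium plan: Full coverage gives -6, Partial coverage gives -7. Proposed Partial coverage is not best — profitable deviation exists. ✗
The applicant (risk level high-risk), facing Premium plan: Full coverage gives 4, Partial coverage gives 0. Proposed Full coverage is best. ✓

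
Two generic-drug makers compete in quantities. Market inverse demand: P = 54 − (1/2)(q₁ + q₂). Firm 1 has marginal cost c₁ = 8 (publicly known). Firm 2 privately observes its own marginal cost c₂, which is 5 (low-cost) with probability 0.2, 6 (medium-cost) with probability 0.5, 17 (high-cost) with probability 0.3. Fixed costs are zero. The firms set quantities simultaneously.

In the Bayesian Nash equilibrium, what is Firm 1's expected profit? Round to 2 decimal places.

492.98

Each type of Firm 2 best-responds to q₁; Firm 1 best-responds to the expected q₂ over Firm 2's types.
Firm 2 with cost c maximizes (54 − (1/2)(q₁+q₂) − c)·q₂, giving q₂(c) = (54 − c − (1/2)q₁).
E[c₂] = 0.2·5 + 0.5·6 + 0.3·17 = 9.1
Firm 1's FOC against E[q₂] yields q₁ = (54 − 2·8 + E[c₂])/(3/2) = (54 − 16 + 9.1)/(3/2) = 31.4.
E[P] = 54 − (1/2)·(q₁ + E[q₂]) = 23.7; Firm 1's expected profit = (E[P] − 8)·q₁ = (23.7 − 8)·31.4 = 492.98.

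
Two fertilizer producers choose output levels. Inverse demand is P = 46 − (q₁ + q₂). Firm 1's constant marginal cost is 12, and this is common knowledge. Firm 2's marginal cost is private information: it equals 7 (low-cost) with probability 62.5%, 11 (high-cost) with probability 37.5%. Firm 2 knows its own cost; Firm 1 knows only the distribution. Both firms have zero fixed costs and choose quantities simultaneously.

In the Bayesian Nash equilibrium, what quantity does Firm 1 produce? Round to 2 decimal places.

10.17

Firm 2 with cost c maximizes (46 − (q₁+q₂) − c)·q₂, giving q₂(c) = (46 − c − q₁)/2.
E[c₂] = 0.625·7 + 0.375·11 = 8.5
Firm 1's FOC against E[q₂] yields q₁ = (46 − 2·12 + E[c₂])/3 = (46 − 24 + 8.5)/3 = 10.1667.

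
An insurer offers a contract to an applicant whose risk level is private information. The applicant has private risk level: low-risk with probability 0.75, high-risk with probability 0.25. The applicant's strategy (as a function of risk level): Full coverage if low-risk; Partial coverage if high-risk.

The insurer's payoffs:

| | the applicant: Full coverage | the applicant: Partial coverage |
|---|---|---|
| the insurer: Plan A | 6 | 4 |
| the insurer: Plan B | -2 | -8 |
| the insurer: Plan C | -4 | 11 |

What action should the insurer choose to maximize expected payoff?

E[Plan A] = 0.75·(6) + 0.25·(4) = 5.5
E[Plan B] = 0.75·(-2) + 0.25·(-8) = -3.5
E[Plan C] = 0.75·(-4) + 0.25·(11) = -0.25
Best response: Plan A (5.5 is the largest).

Plan A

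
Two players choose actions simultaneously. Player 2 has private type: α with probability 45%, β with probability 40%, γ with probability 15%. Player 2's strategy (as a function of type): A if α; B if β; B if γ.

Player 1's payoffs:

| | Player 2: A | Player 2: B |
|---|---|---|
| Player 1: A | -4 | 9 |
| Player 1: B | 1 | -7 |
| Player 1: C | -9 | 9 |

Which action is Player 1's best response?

E[A] = 0.45·(-4) + 0.4·(9) + 0.15·(9) = 3.15
E[B] = 0.45·(1) + 0.4·(-7) + 0.15·(-7) = -3.4
E[C] = 0.45·(-9) + 0.4·(9) + 0.15·(9) = 0.9
Best response: A (3.15 is the largest).

A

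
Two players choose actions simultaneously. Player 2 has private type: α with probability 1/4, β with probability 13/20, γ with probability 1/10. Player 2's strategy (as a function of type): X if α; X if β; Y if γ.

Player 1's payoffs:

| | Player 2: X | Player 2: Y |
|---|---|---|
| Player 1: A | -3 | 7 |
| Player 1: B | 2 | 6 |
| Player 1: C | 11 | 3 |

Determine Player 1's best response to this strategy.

C

E[A] = 1/4·(-3) + 13/20·(-3) + 1/10·(7) = -2
E[B] = 1/4·(2) + 13/20·(2) + 1/10·(6) = 12/5
E[C] = 1/4·(11) + 13/20·(11) + 1/10·(3) = 51/5
Best response: C (51/5 is the largest).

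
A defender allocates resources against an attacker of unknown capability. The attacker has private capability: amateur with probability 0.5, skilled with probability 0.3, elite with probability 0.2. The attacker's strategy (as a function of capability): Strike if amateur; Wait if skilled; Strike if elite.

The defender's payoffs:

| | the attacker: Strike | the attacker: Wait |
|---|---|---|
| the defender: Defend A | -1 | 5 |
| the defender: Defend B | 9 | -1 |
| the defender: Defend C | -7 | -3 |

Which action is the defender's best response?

Defend B

E[Defend A] = 0.5·(-1) + 0.3·(5) + 0.2·(-1) = 0.8
E[Defend B] = 0.5·(9) + 0.3·(-1) + 0.2·(9) = 6
E[Defend C] = 0.5·(-7) + 0.3·(-3) + 0.2·(-7) = -5.8
Best response: Defend B (6 is the largest).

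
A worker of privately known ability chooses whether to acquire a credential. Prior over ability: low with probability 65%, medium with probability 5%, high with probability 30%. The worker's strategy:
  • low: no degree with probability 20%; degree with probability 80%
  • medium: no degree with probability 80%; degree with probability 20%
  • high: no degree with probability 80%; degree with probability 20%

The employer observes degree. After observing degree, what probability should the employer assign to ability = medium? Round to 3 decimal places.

0.017

Apply Bayes' rule using the sender's strategy as the likelihood.
P(degree) = 0.65·0.8 + 0.05·0.2 + 0.3·0.2 = 0.59
P(medium | degree) = (0.05·0.2) / 0.59 = 0.01 / 0.59 = 0.0169492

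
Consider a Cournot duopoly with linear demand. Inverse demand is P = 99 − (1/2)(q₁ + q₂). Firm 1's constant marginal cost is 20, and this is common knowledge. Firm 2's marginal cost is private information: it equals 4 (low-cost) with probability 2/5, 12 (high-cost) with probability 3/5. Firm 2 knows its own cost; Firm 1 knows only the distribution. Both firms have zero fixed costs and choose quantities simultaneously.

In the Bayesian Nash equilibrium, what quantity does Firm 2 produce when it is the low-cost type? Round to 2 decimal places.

72.40

Type-c best response for Firm 2: q₂(c) = (99 − c) − q₁/2.
Firm 1 maximizes expected profit; its first-order condition is 99 − q₁ − (1/2)E[q₂] − 20 = 0.
Substituting E[q₂] and solving: E[c₂] = 8.8, so q₁ = (99 − 2·20 + 8.8)/(3/2) = 45.2.
q₂(low-cost) = (99 − 4 − (1/2)·45.2) = 72.4.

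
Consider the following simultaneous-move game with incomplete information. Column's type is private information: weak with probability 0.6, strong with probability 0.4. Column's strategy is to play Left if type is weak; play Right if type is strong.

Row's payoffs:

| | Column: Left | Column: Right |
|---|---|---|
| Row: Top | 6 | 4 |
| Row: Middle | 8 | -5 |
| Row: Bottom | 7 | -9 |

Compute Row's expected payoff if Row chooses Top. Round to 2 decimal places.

E[Top] = 0.6·6 + 0.4·4 = 3.6 + 1.6 = 5.2

5.20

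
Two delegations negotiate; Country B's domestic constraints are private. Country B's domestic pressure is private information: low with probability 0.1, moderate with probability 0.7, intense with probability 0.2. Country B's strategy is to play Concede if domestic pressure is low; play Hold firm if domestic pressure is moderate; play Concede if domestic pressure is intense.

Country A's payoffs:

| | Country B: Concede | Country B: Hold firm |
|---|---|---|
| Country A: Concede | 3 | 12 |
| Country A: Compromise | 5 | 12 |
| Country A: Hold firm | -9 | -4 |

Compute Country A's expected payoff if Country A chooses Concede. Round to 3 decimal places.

9.300

E[Concede] = 0.1·3 + 0.7·12 + 0.2·3 = 0.3 + 8.4 + 0.6 = 9.3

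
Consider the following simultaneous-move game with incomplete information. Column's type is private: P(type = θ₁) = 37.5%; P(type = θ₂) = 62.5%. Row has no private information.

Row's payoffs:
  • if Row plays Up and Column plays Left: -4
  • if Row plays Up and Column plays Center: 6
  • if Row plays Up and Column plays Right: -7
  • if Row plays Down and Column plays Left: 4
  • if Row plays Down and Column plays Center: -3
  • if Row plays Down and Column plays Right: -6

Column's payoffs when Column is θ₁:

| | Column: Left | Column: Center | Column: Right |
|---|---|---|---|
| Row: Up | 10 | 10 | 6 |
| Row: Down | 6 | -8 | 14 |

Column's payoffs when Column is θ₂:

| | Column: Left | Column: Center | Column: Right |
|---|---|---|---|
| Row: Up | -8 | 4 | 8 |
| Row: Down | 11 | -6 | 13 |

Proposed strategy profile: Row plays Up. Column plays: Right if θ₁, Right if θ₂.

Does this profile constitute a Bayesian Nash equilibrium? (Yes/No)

No

Row plays Up: E[Up] = 0.375·(-7) + 0.625·(-7) = -7; E[Down] = -6. Not best-responding. ✗
Column (type θ₁), facing Up: Left gives 10, Center gives 10, Right gives 6. Proposed Right is not best — profitable deviation exists. ✗
Column (type θ₂), facing Up: Left gives -8, Center gives 4, Right gives 8. Proposed Right is best. ✓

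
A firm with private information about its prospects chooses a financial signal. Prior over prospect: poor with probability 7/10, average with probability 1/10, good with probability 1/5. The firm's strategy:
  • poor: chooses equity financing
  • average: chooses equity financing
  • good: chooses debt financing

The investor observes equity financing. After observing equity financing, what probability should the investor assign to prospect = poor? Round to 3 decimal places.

0.875

P(equity financing) = (7/10)·1 + (1/10)·1 + (1/5)·0 = 4/5
P(poor | equity financing) = ((7/10)·1) / (4/5) = (7/10) / (4/5) = 7/8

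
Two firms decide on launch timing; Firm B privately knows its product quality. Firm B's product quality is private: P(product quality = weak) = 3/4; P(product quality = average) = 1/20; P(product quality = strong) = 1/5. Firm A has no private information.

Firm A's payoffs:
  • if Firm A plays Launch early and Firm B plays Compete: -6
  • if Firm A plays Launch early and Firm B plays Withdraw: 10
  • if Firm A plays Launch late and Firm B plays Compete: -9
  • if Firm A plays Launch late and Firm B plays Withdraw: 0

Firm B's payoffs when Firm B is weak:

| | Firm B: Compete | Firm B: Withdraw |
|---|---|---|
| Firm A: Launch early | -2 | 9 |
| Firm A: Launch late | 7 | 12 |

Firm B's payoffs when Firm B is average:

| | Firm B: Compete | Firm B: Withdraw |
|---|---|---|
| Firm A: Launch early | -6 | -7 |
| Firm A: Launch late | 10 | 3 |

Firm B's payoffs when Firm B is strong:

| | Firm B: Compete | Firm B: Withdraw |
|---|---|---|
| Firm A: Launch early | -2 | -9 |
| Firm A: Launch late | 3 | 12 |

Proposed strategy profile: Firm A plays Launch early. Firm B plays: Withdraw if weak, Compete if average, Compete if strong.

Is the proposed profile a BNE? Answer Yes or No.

Yes

A profile is a BNE iff every type of every player is best-responding given beliefs about the other side.
Firm A plays Launch early: E[Launch early] = 3/4·(10) + 1/20·(-6) + 1/5·(-6) = 6; E[Launch late] = -9/4. Best-responding. ✓
Firm B (product quality weak), facing Launch early: Compete gives -2, Withdraw gives 9. Proposed Withdraw is best. ✓
Firm B (product quality average), facing Launch early: Compete gives -6, Withdraw gives -7. Proposed Compete is best. ✓
Firm B (product quality strong), facing Launch early: Compete gives -2, Withdraw gives -9. Proposed Compete is best. ✓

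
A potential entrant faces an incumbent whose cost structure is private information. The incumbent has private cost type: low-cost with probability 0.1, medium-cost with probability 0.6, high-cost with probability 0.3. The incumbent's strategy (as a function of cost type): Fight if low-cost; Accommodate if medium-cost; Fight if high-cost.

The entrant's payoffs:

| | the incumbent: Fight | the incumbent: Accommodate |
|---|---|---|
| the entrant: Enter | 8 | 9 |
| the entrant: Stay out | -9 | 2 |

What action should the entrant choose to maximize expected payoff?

Compute the entrant's expected payoff for each action, taking the expectation over the incumbent's type.
E[Enter] = 0.1·(8) + 0.6·(9) + 0.3·(8) = 8.6
E[Stay out] = 0.1·(-9) + 0.6·(2) + 0.3·(-9) = -2.4
Best response: Enter (8.6 is the largest).

Enter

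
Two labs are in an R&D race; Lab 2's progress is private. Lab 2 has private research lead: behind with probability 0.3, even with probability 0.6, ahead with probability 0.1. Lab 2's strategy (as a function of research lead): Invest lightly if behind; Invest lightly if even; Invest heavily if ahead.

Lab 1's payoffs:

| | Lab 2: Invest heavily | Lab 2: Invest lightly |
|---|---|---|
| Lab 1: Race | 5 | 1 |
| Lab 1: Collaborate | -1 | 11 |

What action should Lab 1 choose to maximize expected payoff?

E[Race] = 0.3·(1) + 0.6·(1) + 0.1·(5) = 1.4
E[Collaborate] = 0.3·(11) + 0.6·(11) + 0.1·(-1) = 9.8
Best response: Collaborate (9.8 is the largest).

Collaborate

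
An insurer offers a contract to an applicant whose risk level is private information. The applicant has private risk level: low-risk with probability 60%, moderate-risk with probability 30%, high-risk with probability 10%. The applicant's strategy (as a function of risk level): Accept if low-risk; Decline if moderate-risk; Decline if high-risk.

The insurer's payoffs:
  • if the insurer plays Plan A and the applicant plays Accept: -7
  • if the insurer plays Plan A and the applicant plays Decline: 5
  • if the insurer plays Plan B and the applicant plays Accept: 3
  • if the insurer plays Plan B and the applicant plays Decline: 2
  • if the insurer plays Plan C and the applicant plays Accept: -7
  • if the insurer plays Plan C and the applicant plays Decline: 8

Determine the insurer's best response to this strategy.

Plan B

Compute the insurer's expected payoff for each action, taking the expectation over the applicant's type.
E[Plan A] = 0.6·(-7) + 0.3·(5) + 0.1·(5) = -2.2
E[Plan B] = 0.6·(3) + 0.3·(2) + 0.1·(2) = 2.6
E[Plan C] = 0.6·(-7) + 0.3·(8) + 0.1·(8) = -1
Best response: Plan B (2.6 is the largest).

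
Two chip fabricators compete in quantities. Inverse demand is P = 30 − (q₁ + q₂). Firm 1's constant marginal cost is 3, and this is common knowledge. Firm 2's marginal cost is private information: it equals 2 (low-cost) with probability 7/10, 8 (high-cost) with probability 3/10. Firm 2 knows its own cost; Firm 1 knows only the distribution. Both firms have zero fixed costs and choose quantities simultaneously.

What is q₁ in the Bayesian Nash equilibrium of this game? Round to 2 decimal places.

Type-c best response for Firm 2: q₂(c) = (30 − c)/2 − q₁/2.
Firm 1 maximizes expected profit; its first-order condition is 30 − 2q₁ − E[q₂] − 3 = 0.
Substituting E[q₂] and solving: E[c₂] = 3.8, so q₁ = (30 − 2·3 + 3.8)/3 = 9.26667.

9.27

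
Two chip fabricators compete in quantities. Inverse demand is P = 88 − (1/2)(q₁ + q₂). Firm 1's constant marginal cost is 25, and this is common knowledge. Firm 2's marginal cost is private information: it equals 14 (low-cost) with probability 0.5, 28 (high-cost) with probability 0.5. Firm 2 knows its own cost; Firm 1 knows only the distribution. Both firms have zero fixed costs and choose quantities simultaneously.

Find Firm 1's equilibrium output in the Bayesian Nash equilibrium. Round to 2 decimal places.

39.33

Firm 2 with cost c maximizes (88 − (1/2)(q₁+q₂) − c)·q₂, giving q₂(c) = (88 − c − (1/2)q₁).
E[c₂] = 0.5·14 + 0.5·28 = 21
Firm 1's FOC against E[q₂] yields q₁ = (88 − 2·25 + E[c₂])/(3/2) = (88 − 50 + 21)/(3/2) = 39.3333.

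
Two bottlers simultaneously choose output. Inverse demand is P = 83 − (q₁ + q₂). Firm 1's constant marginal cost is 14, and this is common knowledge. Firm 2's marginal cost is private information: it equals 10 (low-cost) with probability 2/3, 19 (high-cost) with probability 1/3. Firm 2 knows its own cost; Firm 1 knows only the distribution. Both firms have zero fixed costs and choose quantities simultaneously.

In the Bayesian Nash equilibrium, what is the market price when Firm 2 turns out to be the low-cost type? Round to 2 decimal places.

35.17

Type-c best response for Firm 2: q₂(c) = (83 − c)/2 − q₁/2.
Firm 1 maximizes expected profit; its first-order condition is 83 − 2q₁ − E[q₂] − 14 = 0.
Substituting E[q₂] and solving: E[c₂] = 13, so q₁ = (83 − 2·14 + 13)/3 = 22.6667.
q₂(low-cost) = 25.1667, so P = 83 − (22.6667 + 25.1667) = 35.1667.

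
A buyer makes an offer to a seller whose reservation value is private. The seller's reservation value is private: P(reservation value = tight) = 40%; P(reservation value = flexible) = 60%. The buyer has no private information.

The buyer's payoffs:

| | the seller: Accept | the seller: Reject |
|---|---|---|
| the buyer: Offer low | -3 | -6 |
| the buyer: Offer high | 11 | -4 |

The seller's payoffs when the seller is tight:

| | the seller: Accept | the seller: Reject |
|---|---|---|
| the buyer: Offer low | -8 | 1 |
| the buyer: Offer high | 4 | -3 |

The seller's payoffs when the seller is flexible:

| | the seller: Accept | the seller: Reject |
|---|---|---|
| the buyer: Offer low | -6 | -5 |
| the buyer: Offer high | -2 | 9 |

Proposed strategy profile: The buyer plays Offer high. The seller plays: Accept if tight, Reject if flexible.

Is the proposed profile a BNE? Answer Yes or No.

A profile is a BNE iff every type of every player is best-responding given beliefs about the other side.
The buyer plays Offer high: E[Offer high] = 0.4·(11) + 0.6·(-4) = 2; E[Offer low] = -4.8. Best-responding. ✓
The seller (reservation value tight), facing Offer high: Accept gives 4, Reject gives -3. Proposed Accept is best. ✓
The seller (reservation value flexible), facing Offer high: Accept gives -2, Reject gives 9. Proposed Reject is best. ✓

Yes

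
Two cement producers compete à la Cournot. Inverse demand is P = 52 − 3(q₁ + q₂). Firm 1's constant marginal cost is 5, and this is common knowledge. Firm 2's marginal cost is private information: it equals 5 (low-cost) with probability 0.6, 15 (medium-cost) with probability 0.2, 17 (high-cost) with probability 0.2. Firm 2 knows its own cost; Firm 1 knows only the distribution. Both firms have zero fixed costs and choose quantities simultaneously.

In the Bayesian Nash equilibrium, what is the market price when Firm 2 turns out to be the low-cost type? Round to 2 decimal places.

19.93

Type-c best response for Firm 2: q₂(c) = (52 − c)/6 − q₁/2.
Firm 1 maximizes expected profit; its first-order condition is 52 − 6q₁ − 3E[q₂] − 5 = 0.
Substituting E[q₂] and solving: E[c₂] = 9.4, so q₁ = (52 − 2·5 + 9.4)/9 = 5.71111.
q₂(low-cost) = 4.97778, so P = 52 − 3·(5.71111 + 4.97778) = 19.9333.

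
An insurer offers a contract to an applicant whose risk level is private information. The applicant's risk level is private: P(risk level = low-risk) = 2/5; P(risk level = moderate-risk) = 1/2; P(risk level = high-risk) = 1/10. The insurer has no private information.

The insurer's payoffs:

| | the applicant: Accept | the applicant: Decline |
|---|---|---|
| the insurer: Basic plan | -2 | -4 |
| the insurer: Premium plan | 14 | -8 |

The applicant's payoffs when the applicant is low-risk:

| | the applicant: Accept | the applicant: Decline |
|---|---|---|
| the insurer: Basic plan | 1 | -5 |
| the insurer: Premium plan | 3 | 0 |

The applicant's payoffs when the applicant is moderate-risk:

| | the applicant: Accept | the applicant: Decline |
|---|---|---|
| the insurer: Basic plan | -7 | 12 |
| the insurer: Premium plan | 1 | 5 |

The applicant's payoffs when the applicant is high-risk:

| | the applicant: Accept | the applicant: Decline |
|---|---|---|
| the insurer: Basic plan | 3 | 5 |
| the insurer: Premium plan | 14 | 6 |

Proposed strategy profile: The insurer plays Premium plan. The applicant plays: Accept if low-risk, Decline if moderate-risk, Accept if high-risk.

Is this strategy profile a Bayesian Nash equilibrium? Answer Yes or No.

A profile is a BNE iff every type of every player is best-responding given beliefs about the other side.
The insurer plays Premium plan: E[Premium plan] = 2/5·(14) + 1/2·(-8) + 1/10·(14) = 3; E[Basic plan] = -3. Best-responding. ✓
The applicant (risk level low-risk), facing Premium plan: Accept gives 3, Decline gives 0. Proposed Accept is best. ✓
The applicant (risk level moderate-risk), facing Premium plan: Accept gives 1, Decline gives 5. Proposed Decline is best. ✓
The applicant (risk level high-risk), facing Premium plan: Accept gives 14, Decline gives 6. Proposed Accept is best. ✓

Yes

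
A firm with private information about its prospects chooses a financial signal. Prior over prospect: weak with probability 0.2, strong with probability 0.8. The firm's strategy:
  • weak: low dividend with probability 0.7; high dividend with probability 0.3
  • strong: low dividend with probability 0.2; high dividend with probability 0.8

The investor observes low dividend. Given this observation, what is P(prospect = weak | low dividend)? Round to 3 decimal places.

P(low dividend) = 0.2·0.7 + 0.8·0.2 = 0.3
P(weak | low dividend) = (0.2·0.7) / 0.3 = 0.14 / 0.3 = 0.466667

0.467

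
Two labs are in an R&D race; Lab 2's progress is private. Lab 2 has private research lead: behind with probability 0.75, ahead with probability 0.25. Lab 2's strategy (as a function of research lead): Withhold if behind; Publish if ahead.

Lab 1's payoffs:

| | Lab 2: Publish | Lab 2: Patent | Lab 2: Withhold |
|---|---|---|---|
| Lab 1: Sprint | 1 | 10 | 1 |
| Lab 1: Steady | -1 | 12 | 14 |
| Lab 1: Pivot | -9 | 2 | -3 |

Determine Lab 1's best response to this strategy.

Steady

E[Sprint] = 0.75·(1) + 0.25·(1) = 1
E[Steady] = 0.75·(14) + 0.25·(-1) = 10.25
E[Pivot] = 0.75·(-3) + 0.25·(-9) = -4.5
Best response: Steady (10.25 is the largest).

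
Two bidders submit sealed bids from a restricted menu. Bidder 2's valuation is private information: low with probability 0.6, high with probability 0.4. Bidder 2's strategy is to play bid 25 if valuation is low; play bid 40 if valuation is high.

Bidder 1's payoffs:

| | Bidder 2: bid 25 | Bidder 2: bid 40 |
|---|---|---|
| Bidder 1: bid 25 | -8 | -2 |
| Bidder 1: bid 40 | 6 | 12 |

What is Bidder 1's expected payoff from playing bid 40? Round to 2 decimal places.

Take the expectation over Bidder 2's valuation, weighting each type's action by its prior probability.
E[bid 40] = 0.6·6 + 0.4·12 = 3.6 + 4.8 = 8.4

8.40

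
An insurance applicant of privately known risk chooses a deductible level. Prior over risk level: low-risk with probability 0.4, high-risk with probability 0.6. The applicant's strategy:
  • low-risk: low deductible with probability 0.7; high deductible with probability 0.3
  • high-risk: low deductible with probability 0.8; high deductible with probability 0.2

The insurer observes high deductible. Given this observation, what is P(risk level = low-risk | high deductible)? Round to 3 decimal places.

0.500

P(high deductible) = 0.4·0.3 + 0.6·0.2 = 0.24
P(low-risk | high deductible) = (0.4·0.3) / 0.24 = 0.12 / 0.24 = 0.5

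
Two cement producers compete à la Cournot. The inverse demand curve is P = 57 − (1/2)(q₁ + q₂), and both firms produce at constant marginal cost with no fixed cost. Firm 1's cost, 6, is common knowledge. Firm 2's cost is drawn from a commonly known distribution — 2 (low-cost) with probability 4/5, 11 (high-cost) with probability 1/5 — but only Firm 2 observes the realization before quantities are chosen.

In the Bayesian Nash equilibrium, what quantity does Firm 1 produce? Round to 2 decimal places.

32.53

Firm 2 with cost c maximizes (57 − (1/2)(q₁+q₂) − c)·q₂, giving q₂(c) = (57 − c − (1/2)q₁).
E[c₂] = 4/5·2 + 1/5·11 = 3.8
Firm 1's FOC against E[q₂] yields q₁ = (57 − 2·6 + E[c₂])/(3/2) = (57 − 12 + 3.8)/(3/2) = 32.5333.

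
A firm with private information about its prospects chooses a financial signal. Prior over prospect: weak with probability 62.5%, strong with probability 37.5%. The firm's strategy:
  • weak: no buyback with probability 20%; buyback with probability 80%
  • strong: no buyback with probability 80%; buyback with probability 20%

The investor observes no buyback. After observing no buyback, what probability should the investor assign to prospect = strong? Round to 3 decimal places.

Apply Bayes' rule using the sender's strategy as the likelihood.
P(no buyback) = 0.625·0.2 + 0.375·0.8 = 0.425
P(strong | no buyback) = (0.375·0.8) / 0.425 = 0.3 / 0.425 = 0.705882

0.706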